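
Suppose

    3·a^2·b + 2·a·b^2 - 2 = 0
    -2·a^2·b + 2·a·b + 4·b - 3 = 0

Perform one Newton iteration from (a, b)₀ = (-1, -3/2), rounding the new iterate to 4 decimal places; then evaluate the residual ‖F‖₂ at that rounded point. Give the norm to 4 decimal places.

3.6197

At (-1, -3/2): F = (-11.0000, -3.0000).
Jacobian J = [[6·a·b + 2·b^2, 3·a^2 + 4·a·b], [-4·a·b + 2·b, -2·a^2 + 2·a + 4]].
At the point, J = [[13.5000, 9.0000], [-9.0000, 0.0000]] (det J = 81.0000).
Solving J·Δ = −F gives Δ = (-0.3333, 1.7222).
Then the next iterate is (a, b)₁ = (-1.3333, 0.2222).
Re-evaluating at (-1.3333, 0.2222): F = (-0.946650, -3.493723), so ‖F‖₂ = 3.6197.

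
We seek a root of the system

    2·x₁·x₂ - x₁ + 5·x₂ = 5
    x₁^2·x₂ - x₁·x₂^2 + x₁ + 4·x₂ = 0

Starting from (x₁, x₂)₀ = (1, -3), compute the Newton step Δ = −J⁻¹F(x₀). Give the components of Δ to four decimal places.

(6.4762, 10.3333)

At (1, -3): F = (-27.0000, -23.0000).
Jacobian J = [[2·x₂ - 1, 2·x₁ + 5], [2·x₁·x₂ - x₂^2 + 1, x₁^2 - 2·x₁·x₂ + 4]].
At the point, J = [[-7.0000, 7.0000], [-14.0000, 11.0000]] (det J = 21.0000).
Solving J·Δ = −F gives Δ = (6.4762, 10.3333).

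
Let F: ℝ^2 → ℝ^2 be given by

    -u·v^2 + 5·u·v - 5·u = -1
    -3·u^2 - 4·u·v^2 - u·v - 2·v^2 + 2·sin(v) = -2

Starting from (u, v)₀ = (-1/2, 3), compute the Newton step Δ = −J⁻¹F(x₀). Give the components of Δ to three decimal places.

(0.137, -1.273)

At (-1/2, 3): F = (0.500, 3.03224).
Jacobian J = [[-v^2 + 5·v - 5, -2·u·v + 5·u], [-6·u - 4·v^2 - v, -8·u·v - u - 4·v + 2·cos(v)]].
At the point, J = [[1.000, 0.500], [-36.000, -1.47998]] (det J = 16.52002).
Solving J·Δ = −F gives Δ = (0.137, -1.273).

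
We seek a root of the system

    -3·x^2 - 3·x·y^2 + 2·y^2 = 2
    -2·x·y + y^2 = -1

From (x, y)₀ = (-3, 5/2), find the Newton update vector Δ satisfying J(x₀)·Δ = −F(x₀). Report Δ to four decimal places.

At (-3, 5/2): F = (39.7500, 22.2500).
Jacobian J = [[-6·x - 3·y^2, -6·x·y + 4·y], [-2·y, -2·x + 2·y]].
At the point, J = [[-0.7500, 55.0000], [-5.0000, 11.0000]] (det J = 266.7500).
Solving J·Δ = −F gives Δ = (2.9485, -0.6825).

(2.9485, -0.6825)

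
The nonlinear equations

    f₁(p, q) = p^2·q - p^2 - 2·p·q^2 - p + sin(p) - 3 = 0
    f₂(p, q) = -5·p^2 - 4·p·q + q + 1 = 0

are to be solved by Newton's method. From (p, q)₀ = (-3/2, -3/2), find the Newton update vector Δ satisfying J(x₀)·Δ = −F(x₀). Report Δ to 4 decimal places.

At (-3/2, -3/2): F = (-1.372495, -20.7500).
Jacobian J = [[2·p·q - 2·p - 2·q^2 + cos(p) - 1, p^2 - 4·p·q], [-10·p - 4·q, -4·p + 1]].
At the point, J = [[2.070737, -6.7500], [21.0000, 7.0000]] (det J = 156.245160).
Solving J·Δ = −F gives Δ = (0.9579, 0.0905).

(0.9579, 0.0905)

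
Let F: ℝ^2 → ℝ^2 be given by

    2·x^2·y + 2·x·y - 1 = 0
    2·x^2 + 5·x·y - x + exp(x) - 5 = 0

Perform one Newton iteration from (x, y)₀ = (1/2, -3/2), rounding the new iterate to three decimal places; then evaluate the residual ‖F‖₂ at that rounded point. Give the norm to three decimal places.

7.785

At (1/2, -3/2): F = (-3.250, -7.10128).
Jacobian J = [[4·x·y + 2·y, 2·x^2 + 2·x], [4·x + 5·y + exp(x) - 1, 5·x]].
At the point, J = [[-6.000, 1.500], [-4.85128, 2.500]] (det J = -7.72308).
Solving J·Δ = −F gives Δ = (0.327, 3.475).
Then the next iterate is (x, y)₁ = (0.827, 1.975).
Re-evaluating at (0.827, 1.975): F = (4.96817, 5.99393), so ‖F‖₂ = 7.785.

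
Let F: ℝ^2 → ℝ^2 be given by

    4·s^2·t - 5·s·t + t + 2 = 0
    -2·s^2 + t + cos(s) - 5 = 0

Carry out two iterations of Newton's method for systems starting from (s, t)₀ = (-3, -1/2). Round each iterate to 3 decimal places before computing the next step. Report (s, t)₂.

(0.693, -1.537)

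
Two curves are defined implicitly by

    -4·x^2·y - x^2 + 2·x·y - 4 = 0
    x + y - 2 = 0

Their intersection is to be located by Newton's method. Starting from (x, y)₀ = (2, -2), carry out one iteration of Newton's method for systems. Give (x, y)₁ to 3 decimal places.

At (2, -2): F = (16.000, -2.000).
Jacobian J = [[-8·x·y - 2·x + 2·y, -4·x^2 + 2·x], [1, 1]].
At the point, J = [[24.000, -12.000], [1.000, 1.000]] (det J = 36.000).
Solving J·Δ = −F gives Δ = (0.222, 1.778).
Then the next iterate is (x, y)₁ = (2.222, -0.222).

(2.222, -0.222)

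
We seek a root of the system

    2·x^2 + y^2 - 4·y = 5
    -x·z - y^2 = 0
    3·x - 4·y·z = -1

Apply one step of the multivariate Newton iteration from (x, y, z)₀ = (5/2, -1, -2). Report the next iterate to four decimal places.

At (5/2, -1, -2): F = (12.5000, 4.0000, 0.5000).
Jacobian J = [[4·x, 2·y - 4, 0], [-z, -2·y, -x], [3, -4·z, -4·y]].
At the point, J = [[10.0000, -6.0000, 0.0000], [2.0000, 2.0000, -2.5000], [3.0000, 8.0000, 4.0000]] (det J = 373.0000).
Solving J·Δ = −F gives Δ = (-1.2158, 0.0570, 0.6729).
Then the next iterate is (x, y, z)₁ = (1.2842, -0.9430, -1.3271).

(1.2842, -0.9430, -1.3271)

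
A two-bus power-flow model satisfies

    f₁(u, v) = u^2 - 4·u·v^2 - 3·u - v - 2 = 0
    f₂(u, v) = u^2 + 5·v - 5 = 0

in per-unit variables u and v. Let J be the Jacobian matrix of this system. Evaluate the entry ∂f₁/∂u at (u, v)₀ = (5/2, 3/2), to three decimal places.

∂f₁/∂u = 2·u - 4·v^2 - 3.
At (5/2, 3/2) this is -7.000.

-7.000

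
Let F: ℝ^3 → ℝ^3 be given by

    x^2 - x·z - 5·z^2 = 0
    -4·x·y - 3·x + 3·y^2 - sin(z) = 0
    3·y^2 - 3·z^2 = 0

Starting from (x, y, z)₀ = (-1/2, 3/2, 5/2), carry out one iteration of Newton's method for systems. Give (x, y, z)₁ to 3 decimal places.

(-0.322, 0.767, 1.260)

At (-1/2, 3/2, 5/2): F = (-29.750, 10.65153, -12.000).
Jacobian J = [[2·x - z, 0, -x - 10·z], [-4·y - 3, -4·x + 6·y, -cos(z)], [0, 6·y, -6·z]].
At the point, J = [[-3.500, 0.000, -24.500], [-9.000, 11.000, 0.80114], [0.000, 9.000, -15.000]] (det J = 2587.23602).
Solving J·Δ = −F gives Δ = (0.178, -0.733, -1.240).
Then the next iterate is (x, y, z)₁ = (-0.322, 0.767, 1.260).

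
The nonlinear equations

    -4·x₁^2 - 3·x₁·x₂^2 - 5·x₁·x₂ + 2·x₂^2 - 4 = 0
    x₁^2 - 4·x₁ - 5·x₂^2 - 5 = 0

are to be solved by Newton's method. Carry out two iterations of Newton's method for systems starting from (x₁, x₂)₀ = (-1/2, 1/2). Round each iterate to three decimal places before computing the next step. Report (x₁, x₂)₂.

(-1.773, 1.029)

At (-1/2, 1/2): F = (-2.875, -4.000).
Jacobian J = [[-8·x₁ - 3·x₂^2 - 5·x₂, -6·x₁·x₂ - 5·x₁ + 4·x₂], [2·x₁ - 4, -10·x₂]].
At the point, J = [[0.750, 6.000], [-5.000, -5.000]] (det J = 26.250).
Solving J·Δ = −F gives Δ = (-1.462, 0.662).
Then the next iterate is (x₁, x₂)₁ = (-1.962, 1.162).
Round to (-1.962, 1.162) and repeat: F = (2.64947, -0.05378), J = [[5.83527, 28.13706], [-7.924, -11.620]].
Δ = (0.189, -0.133), so (x₁, x₂)₂ = (-1.773, 1.029).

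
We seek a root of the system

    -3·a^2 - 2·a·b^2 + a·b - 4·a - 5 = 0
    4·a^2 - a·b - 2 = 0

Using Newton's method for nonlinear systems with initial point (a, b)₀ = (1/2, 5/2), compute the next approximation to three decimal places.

(0.746, -1.262)

At (1/2, 5/2): F = (-12.750, -2.250).
Jacobian J = [[-6·a - 2·b^2 + b - 4, -4·a·b + a], [8·a - b, -a]].
At the point, J = [[-17.000, -4.500], [1.500, -0.500]] (det J = 15.250).
Solving J·Δ = −F gives Δ = (0.246, -3.762).
Then the next iterate is (a, b)₁ = (0.746, -1.262).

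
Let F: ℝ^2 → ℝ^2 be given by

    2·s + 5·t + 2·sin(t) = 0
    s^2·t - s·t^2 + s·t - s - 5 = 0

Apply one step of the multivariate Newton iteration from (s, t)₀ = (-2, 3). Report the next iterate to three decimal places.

(-3.107, -0.003)

At (-2, 3): F = (11.28224, 21.000).
Jacobian J = [[2, 2·cos(t) + 5], [2·s·t - t^2 + t - 1, s^2 - 2·s·t + s]].
At the point, J = [[2.000, 3.02002], [-19.000, 14.000]] (det J = 85.38029).
Solving J·Δ = −F gives Δ = (-1.107, -3.003).
Then the next iterate is (s, t)₁ = (-3.107, -0.003).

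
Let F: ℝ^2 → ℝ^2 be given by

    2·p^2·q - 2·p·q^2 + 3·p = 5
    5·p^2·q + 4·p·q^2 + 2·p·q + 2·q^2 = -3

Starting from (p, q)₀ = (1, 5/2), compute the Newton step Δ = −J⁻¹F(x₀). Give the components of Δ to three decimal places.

At (1, 5/2): F = (-9.500, 58.000).
Jacobian J = [[4·p·q - 2·q^2 + 3, 2·p^2 - 4·p·q], [10·p·q + 4·q^2 + 2·q, 5·p^2 + 8·p·q + 2·p + 4·q]].
At the point, J = [[0.500, -8.000], [55.000, 37.000]] (det J = 458.500).
Solving J·Δ = −F gives Δ = (-0.245, -1.203).

(-0.245, -1.203)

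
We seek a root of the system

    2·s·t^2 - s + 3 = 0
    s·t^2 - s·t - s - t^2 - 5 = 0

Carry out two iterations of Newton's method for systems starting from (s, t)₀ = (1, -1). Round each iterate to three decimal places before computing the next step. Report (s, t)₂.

(-8.056, 2.742)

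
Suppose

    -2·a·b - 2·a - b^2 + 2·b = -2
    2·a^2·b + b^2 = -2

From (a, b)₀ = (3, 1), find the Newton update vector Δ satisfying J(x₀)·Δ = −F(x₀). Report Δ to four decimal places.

(-6.7500, 3.0000)

At (3, 1): F = (-9.0000, 21.0000).
Jacobian J = [[-2·b - 2, -2·a - 2·b + 2], [4·a·b, 2·a^2 + 2·b]].
At the point, J = [[-4.0000, -6.0000], [12.0000, 20.0000]] (det J = -8.0000).
Solving J·Δ = −F gives Δ = (-6.7500, 3.0000).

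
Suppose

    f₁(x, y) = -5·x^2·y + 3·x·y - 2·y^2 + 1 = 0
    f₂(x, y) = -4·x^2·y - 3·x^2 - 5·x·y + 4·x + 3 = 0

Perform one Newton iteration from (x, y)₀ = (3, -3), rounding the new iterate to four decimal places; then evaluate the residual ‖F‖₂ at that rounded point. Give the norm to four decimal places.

38.0309

At (3, -3): F = (91.0000, 141.0000).
Jacobian J = [[-10·x·y + 3·y, -5·x^2 + 3·x - 4·y], [-8·x·y - 6·x - 5·y + 4, -4·x^2 - 5·x]].
At the point, J = [[81.0000, -24.0000], [73.0000, -51.0000]] (det J = -2379.0000).
Solving J·Δ = −F gives Δ = (-0.5284, 2.0084).
Then the next iterate is (x, y)₁ = (2.4716, -0.9916).
Re-evaluating at (2.4716, -0.9916): F = (21.968406, 31.044143), so ‖F‖₂ = 38.0309.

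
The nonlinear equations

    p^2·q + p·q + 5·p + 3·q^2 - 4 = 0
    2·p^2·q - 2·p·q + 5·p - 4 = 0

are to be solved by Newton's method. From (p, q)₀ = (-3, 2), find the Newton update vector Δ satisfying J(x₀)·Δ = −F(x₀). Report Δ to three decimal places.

At (-3, 2): F = (5.000, 29.000).
Jacobian J = [[2·p·q + q + 5, p^2 + p + 6·q], [4·p·q - 2·q + 5, 2·p^2 - 2·p]].
At the point, J = [[-5.000, 18.000], [-23.000, 24.000]] (det J = 294.000).
Solving J·Δ = −F gives Δ = (1.367, 0.102).

(1.367, 0.102)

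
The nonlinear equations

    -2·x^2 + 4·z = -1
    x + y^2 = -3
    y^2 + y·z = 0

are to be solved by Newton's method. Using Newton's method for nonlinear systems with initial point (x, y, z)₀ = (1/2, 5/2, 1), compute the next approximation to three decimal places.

At (1/2, 5/2, 1): F = (4.500, 9.750, 8.750).
Jacobian J = [[-4·x, 0, 4], [1, 2·y, 0], [0, 2·y + z, y]].
At the point, J = [[-2.000, 0.000, 4.000], [1.000, 5.000, 0.000], [0.000, 6.000, 2.500]] (det J = -1.000).
Solving J·Δ = −F gives Δ = (115.250, -25.000, 56.500).
Then the next iterate is (x, y, z)₁ = (115.750, -22.500, 57.500).

(115.750, -22.500, 57.500)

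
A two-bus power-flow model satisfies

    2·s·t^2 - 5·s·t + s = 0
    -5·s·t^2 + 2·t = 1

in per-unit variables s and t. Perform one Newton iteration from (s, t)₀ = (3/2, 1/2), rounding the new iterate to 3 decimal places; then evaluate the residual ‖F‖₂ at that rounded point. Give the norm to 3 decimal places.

0.000

At (3/2, 1/2): F = (-1.500, -1.875).
Jacobian J = [[2·t^2 - 5·t + 1, 4·s·t - 5·s], [-5·t^2, -10·s·t + 2]].
At the point, J = [[-1.000, -4.500], [-1.250, -5.500]] (det J = -0.125).
Solving J·Δ = −F gives Δ = (-1.500, 0.000).
Then the next iterate is (s, t)₁ = (0.000, 0.500).
Re-evaluating at (0.000, 0.500): F = (0.000, 0.000), so ‖F‖₂ = 0.000.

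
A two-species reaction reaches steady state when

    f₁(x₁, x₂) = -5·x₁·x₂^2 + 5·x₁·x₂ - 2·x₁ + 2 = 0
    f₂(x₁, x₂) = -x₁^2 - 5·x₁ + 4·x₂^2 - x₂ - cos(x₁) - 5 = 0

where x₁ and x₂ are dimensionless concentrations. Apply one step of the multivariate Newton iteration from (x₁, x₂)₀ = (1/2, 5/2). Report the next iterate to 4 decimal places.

(0.4546, 1.7567)

At (1/2, 5/2): F = (-8.3750, 13.872417).
Jacobian J = [[-5·x₂^2 + 5·x₂ - 2, -10·x₁·x₂ + 5·x₁], [-2·x₁ + sin(x₁) - 5, 8·x₂ - 1]].
At the point, J = [[-20.7500, -10.0000], [-5.520574, 19.0000]] (det J = -449.455745).
Solving J·Δ = −F gives Δ = (-0.0454, -0.7433).
Then the next iterate is (x₁, x₂)₁ = (0.4546, 1.7567).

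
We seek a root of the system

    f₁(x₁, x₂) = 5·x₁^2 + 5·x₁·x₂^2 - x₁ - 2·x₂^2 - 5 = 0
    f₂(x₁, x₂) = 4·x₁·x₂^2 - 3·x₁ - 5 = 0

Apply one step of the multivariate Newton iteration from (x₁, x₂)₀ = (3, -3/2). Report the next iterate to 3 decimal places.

(1.454, -1.397)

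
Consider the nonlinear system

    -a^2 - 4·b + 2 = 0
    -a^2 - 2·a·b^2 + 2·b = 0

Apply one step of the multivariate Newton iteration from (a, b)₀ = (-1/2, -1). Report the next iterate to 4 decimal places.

(-1.7500, 0.1250)

At (-1/2, -1): F = (5.7500, -1.2500).
Jacobian J = [[-2·a, -4], [-2·a - 2·b^2, -4·a·b + 2]].
At the point, J = [[1.0000, -4.0000], [-1.0000, 0.0000]] (det J = -4.0000).
Solving J·Δ = −F gives Δ = (-1.2500, 1.1250).
Then the next iterate is (a, b)₁ = (-1.7500, 0.1250).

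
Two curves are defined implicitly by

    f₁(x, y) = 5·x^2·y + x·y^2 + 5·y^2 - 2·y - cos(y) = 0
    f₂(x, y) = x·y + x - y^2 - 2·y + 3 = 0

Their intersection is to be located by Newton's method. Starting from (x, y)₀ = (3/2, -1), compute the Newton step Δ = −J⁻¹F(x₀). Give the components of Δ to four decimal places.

At (3/2, -1): F = (-3.290302, 4.0000).
Jacobian J = [[10·x·y + y^2, 5·x^2 + 2·x·y + 10·y + sin(y) - 2], [y + 1, x - 2·y - 2]].
At the point, J = [[-14.0000, -4.591471], [0.0000, 1.5000]] (det J = -21.0000).
Solving J·Δ = −F gives Δ = (0.6395, -2.6667).

(0.6395, -2.6667)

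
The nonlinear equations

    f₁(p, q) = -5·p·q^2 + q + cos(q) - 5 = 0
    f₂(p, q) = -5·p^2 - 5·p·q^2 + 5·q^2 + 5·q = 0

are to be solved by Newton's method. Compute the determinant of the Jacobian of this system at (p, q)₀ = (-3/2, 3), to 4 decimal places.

-2224.2336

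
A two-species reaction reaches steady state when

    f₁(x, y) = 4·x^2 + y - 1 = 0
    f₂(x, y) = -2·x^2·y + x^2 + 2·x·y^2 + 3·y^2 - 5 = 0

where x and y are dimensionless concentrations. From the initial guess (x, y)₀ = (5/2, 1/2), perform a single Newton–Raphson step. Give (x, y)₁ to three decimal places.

(1.315, -0.298)

At (5/2, 1/2): F = (24.500, -3.000).
Jacobian J = [[8·x, 1], [-4·x·y + 2·x + 2·y^2, -2·x^2 + 4·x·y + 6·y]].
At the point, J = [[20.000, 1.000], [0.500, -4.500]] (det J = -90.500).
Solving J·Δ = −F gives Δ = (-1.185, -0.798).
Then the next iterate is (x, y)₁ = (1.315, -0.298).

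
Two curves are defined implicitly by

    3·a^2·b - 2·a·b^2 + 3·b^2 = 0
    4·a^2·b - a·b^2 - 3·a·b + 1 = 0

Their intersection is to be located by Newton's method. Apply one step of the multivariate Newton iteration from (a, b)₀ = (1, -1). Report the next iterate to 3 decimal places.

At (1, -1): F = (-2.000, -1.000).
Jacobian J = [[6·a·b - 2·b^2, 3·a^2 - 4·a·b + 6·b], [8·a·b - b^2 - 3·b, 4·a^2 - 2·a·b - 3·a]].
At the point, J = [[-8.000, 1.000], [-6.000, 3.000]] (det J = -18.000).
Solving J·Δ = −F gives Δ = (-0.278, -0.222).
Then the next iterate is (a, b)₁ = (0.722, -1.222).

(0.722, -1.222)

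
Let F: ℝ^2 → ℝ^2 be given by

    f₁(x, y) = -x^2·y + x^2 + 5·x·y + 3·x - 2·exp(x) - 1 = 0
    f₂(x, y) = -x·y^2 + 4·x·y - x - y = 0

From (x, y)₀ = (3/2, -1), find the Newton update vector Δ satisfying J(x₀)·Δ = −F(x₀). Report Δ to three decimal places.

(-3.132, -1.349)

At (3/2, -1): F = (-8.46338, -8.000).
Jacobian J = [[-2·x·y + 2·x + 5·y - 2·exp(x) + 3, -x^2 + 5·x], [-y^2 + 4·y - 1, -2·x·y + 4·x - 1]].
At the point, J = [[-4.96338, 5.250], [-6.000, 8.000]] (det J = -8.20703).
Solving J·Δ = −F gives Δ = (-3.132, -1.349).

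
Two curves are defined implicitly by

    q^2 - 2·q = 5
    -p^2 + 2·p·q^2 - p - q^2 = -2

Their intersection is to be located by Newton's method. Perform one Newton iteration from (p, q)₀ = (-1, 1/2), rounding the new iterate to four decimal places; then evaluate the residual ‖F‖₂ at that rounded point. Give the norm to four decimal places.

925.5949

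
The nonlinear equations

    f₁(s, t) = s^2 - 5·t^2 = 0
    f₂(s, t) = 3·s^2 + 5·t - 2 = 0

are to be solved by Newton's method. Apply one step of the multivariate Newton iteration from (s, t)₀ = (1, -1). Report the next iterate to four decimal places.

(1.4000, -0.6800)

At (1, -1): F = (-4.0000, -4.0000).
Jacobian J = [[2·s, -10·t], [6·s, 5]].
At the point, J = [[2.0000, 10.0000], [6.0000, 5.0000]] (det J = -50.0000).
Solving J·Δ = −F gives Δ = (0.4000, 0.3200).
Then the next iterate is (s, t)₁ = (1.4000, -0.6800).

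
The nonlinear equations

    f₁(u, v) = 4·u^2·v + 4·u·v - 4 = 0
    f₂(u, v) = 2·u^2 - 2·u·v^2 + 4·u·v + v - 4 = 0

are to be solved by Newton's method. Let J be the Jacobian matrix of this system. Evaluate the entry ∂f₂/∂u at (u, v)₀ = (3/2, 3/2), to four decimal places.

7.5000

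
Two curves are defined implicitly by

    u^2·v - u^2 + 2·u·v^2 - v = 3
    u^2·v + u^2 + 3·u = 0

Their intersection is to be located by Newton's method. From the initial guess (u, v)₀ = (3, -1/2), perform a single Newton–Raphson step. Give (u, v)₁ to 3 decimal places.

At (3, -1/2): F = (-14.500, 13.500).
Jacobian J = [[2·u·v - 2·u + 2·v^2, u^2 + 4·u·v - 1], [2·u·v + 2·u + 3, u^2]].
At the point, J = [[-8.500, 2.000], [6.000, 9.000]] (det J = -88.500).
Solving J·Δ = −F gives Δ = (-1.780, -0.314).
Then the next iterate is (u, v)₁ = (1.220, -0.814).

(1.220, -0.814)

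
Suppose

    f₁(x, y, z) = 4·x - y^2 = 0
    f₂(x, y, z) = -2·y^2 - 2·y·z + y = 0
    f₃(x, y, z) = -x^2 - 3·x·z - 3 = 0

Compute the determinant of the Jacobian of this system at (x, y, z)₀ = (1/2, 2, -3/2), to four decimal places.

80.0000

J = [[4, -2·y, 0], [0, -4·y - 2·z + 1, -2·y], [-2·x - 3·z, 0, -3·x]].
At the point, J = [[4.0000, -4.0000, 0.0000], [0.0000, -4.0000, -4.0000], [3.5000, 0.0000, -1.5000]].
det J = 80.0000.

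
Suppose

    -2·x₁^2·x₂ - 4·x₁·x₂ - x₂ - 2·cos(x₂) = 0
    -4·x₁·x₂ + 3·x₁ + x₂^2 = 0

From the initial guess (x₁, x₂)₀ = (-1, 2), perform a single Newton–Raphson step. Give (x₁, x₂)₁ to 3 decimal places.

At (-1, 2): F = (2.83229, 9.000).
Jacobian J = [[-4·x₁·x₂ - 4·x₂, -2·x₁^2 - 4·x₁ + 2·sin(x₂) - 1], [-4·x₂ + 3, -4·x₁ + 2·x₂]].
At the point, J = [[0.000, 2.81859], [-5.000, 8.000]] (det J = 14.09297).
Solving J·Δ = −F gives Δ = (0.192, -1.005).
Then the next iterate is (x₁, x₂)₁ = (-0.808, 0.995).

(-0.808, 0.995)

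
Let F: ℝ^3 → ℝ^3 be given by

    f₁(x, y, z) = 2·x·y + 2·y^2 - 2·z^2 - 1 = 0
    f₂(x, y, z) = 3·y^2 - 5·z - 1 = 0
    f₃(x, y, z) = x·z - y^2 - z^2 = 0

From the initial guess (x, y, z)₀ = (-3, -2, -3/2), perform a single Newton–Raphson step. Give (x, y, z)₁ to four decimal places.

At (-3, -2, -3/2): F = (14.5000, 18.5000, -1.7500).
Jacobian J = [[2·y, 2·x + 4·y, -4·z], [0, 6·y, -5], [z, -2·y, x - 2·z]].
At the point, J = [[-4.0000, -14.0000, 6.0000], [0.0000, -12.0000, -5.0000], [-1.5000, 4.0000, 0.0000]] (det J = -293.0000).
Solving J·Δ = −F gives Δ = (1.6570, 1.0589, 1.1587).
Then the next iterate is (x, y, z)₁ = (-1.3430, -0.9411, -0.3413).

(-1.3430, -0.9411, -0.3413)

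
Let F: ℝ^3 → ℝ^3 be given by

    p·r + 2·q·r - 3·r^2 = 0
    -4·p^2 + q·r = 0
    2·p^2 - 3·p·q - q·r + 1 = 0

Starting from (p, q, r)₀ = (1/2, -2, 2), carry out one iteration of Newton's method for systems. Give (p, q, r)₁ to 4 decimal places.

At (1/2, -2, 2): F = (-19.0000, -5.0000, 8.5000).
Jacobian J = [[r, 2·r, p + 2·q - 6·r], [-8·p, r, q], [4·p - 3·q, -3·p - r, -q]].
At the point, J = [[2.0000, 4.0000, -15.5000], [-4.0000, 2.0000, -2.0000], [8.0000, -3.5000, 2.0000]] (det J = -7.0000).
Solving J·Δ = −F gives Δ = (3.0357, 10.4286, 1.8571).
Then the next iterate is (p, q, r)₁ = (3.5357, 8.4286, 3.8571).

(3.5357, 8.4286, 3.8571)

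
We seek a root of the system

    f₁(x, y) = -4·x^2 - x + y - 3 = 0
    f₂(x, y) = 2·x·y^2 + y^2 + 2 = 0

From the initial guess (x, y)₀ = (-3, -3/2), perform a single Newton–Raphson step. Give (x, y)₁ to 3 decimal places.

(-1.375, -1.371)

At (-3, -3/2): F = (-37.500, -9.250).
Jacobian J = [[-8·x - 1, 1], [2·y^2, 4·x·y + 2·y]].
At the point, J = [[23.000, 1.000], [4.500, 15.000]] (det J = 340.500).
Solving J·Δ = −F gives Δ = (1.625, 0.129).
Then the next iterate is (x, y)₁ = (-1.375, -1.371).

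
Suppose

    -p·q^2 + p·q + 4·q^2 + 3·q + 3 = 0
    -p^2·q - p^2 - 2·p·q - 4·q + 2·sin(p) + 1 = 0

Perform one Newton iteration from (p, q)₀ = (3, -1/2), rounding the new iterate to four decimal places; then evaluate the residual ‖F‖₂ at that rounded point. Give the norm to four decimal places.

At (3, -1/2): F = (0.2500, 1.782240).
Jacobian J = [[-q^2 + q, -2·p·q + p + 8·q + 3], [-2·p·q - 2·p - 2·q + 2·cos(p), -p^2 - 2·p - 4]].
At the point, J = [[-0.7500, 5.0000], [-3.979985, -19.0000]] (det J = 34.149925).
Solving J·Δ = −F gives Δ = (0.4000, 0.0100).
Then the next iterate is (p, q)₁ = (3.4000, -0.4900).
Re-evaluating at (3.4000, -0.4900): F = (0.008060, -0.114682), so ‖F‖₂ = 0.1150.

0.1150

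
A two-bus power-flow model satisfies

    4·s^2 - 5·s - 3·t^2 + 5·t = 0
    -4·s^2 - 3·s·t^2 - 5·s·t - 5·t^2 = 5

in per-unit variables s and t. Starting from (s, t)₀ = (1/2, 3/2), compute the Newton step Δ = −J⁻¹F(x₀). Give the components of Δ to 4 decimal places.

(-1.5882, 0.2096)

At (1/2, 3/2): F = (-0.7500, -24.3750).
Jacobian J = [[8·s - 5, -6·t + 5], [-8·s - 3·t^2 - 5·t, -6·s·t - 5·s - 10·t]].
At the point, J = [[-1.0000, -4.0000], [-18.2500, -22.0000]] (det J = -51.0000).
Solving J·Δ = −F gives Δ = (-1.5882, 0.2096).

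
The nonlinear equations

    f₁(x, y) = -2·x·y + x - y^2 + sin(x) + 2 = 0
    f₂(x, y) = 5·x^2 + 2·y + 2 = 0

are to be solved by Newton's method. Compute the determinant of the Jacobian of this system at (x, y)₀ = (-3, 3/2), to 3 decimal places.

84.020

J = [[-2·y + cos(x) + 1, -2·x - 2·y], [10·x, 2]].
At the point, J = [[-2.98999, 3.000], [-30.000, 2.000]].
det J = 84.020.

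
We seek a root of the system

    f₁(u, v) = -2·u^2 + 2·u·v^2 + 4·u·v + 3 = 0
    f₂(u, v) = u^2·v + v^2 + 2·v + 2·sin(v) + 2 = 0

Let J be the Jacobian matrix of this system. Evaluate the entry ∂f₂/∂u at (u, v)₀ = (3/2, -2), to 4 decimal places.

∂f₂/∂u = 2·u·v.
At (3/2, -2) this is -6.0000.

-6.0000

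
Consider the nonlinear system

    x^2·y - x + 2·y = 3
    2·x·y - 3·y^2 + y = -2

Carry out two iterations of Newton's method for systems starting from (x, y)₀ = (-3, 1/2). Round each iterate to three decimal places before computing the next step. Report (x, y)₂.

At (-3, 1/2): F = (5.500, -1.250).
Jacobian J = [[2·x·y - 1, x^2 + 2], [2·y, 2·x - 6·y + 1]].
At the point, J = [[-4.000, 11.000], [1.000, -8.000]] (det J = 21.000).
Solving J·Δ = −F gives Δ = (1.440, 0.024).
Then the next iterate is (x, y)₁ = (-1.560, 0.524).
Round to (-1.560, 0.524) and repeat: F = (0.88321, 0.06539), J = [[-2.63488, 4.43360], [1.048, -5.264]].
Δ = (0.535, 0.119), so (x, y)₂ = (-1.025, 0.643).

(-1.025, 0.643)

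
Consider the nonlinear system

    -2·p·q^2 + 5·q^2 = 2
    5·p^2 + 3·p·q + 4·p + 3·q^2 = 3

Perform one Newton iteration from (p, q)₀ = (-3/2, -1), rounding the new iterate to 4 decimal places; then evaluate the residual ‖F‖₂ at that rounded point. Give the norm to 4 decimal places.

At (-3/2, -1): F = (6.0000, 9.7500).
Jacobian J = [[-2·q^2, -4·p·q + 10·q], [10·p + 3·q + 4, 3·p + 6·q]].
At the point, J = [[-2.0000, -16.0000], [-14.0000, -10.5000]] (det J = -203.0000).
Solving J·Δ = −F gives Δ = (0.4581, 0.3177).
Then the next iterate is (p, q)₁ = (-1.0419, -0.6823).
Re-evaluating at (-1.0419, -0.6823): F = (1.297745, 1.789443), so ‖F‖₂ = 2.2105.

2.2105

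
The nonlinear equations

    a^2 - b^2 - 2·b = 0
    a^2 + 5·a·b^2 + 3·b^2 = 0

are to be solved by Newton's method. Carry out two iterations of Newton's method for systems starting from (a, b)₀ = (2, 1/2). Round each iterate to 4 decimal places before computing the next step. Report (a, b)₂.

At (2, 1/2): F = (2.7500, 7.2500).
Jacobian J = [[2·a, -2·b - 2], [2·a + 5·b^2, 10·a·b + 6·b]].
At the point, J = [[4.0000, -3.0000], [5.2500, 13.0000]] (det J = 67.7500).
Solving J·Δ = −F gives Δ = (-0.8487, -0.2149).
Then the next iterate is (a, b)₁ = (1.1513, 0.2851).
Round to (1.1513, 0.2851) and repeat: F = (0.674010, 2.037238), J = [[2.3026, -2.5702], [2.709010, 4.992956]].
Δ = (-0.4660, -0.1552), so (a, b)₂ = (0.6853, 0.1299).

(0.6853, 0.1299)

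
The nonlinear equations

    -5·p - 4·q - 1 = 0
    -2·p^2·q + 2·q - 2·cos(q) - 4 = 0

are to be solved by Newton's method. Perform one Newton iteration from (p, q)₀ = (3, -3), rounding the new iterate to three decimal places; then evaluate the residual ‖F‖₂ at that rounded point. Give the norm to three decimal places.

11.305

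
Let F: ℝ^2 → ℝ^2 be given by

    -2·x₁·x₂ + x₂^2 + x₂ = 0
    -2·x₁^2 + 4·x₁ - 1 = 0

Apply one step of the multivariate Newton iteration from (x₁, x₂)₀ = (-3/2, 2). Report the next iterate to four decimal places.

At (-3/2, 2): F = (12.0000, -11.5000).
Jacobian J = [[-2·x₂, -2·x₁ + 2·x₂ + 1], [-4·x₁ + 4, 0]].
At the point, J = [[-4.0000, 8.0000], [10.0000, 0.0000]] (det J = -80.0000).
Solving J·Δ = −F gives Δ = (1.1500, -0.9250).
Then the next iterate is (x₁, x₂)₁ = (-0.3500, 1.0750).

(-0.3500, 1.0750)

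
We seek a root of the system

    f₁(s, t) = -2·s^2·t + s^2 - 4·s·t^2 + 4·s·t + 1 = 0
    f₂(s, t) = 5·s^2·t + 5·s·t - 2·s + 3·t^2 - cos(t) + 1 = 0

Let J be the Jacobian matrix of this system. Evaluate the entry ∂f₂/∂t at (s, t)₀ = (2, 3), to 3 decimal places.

48.141

∂f₂/∂t = 5·s^2 + 5·s + 6·t + sin(t).
At (2, 3) this is 48.141.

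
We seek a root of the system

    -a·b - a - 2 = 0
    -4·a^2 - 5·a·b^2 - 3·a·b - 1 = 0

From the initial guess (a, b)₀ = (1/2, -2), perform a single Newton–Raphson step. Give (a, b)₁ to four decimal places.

At (1/2, -2): F = (-1.5000, -9.0000).
Jacobian J = [[-b - 1, -a], [-8·a - 5·b^2 - 3·b, -10·a·b - 3·a]].
At the point, J = [[1.0000, -0.5000], [-18.0000, 8.5000]] (det J = -0.5000).
Solving J·Δ = −F gives Δ = (-34.5000, -72.0000).
Then the next iterate is (a, b)₁ = (-34.0000, -74.0000).

(-34.0000, -74.0000)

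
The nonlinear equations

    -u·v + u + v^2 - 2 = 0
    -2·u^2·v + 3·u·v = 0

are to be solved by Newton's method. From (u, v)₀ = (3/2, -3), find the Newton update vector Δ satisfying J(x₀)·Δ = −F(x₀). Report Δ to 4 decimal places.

At (3/2, -3): F = (13.0000, 0.0000).
Jacobian J = [[-v + 1, -u + 2·v], [-4·u·v + 3·v, -2·u^2 + 3·u]].
At the point, J = [[4.0000, -7.5000], [9.0000, 0.0000]] (det J = 67.5000).
Solving J·Δ = −F gives Δ = (0.0000, 1.7333).

(0.0000, 1.7333)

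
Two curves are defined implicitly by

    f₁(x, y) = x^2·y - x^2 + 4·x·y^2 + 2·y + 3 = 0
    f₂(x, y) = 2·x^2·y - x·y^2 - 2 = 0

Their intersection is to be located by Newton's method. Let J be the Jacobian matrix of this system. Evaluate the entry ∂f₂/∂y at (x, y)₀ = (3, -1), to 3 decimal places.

∂f₂/∂y = 2·x^2 - 2·x·y.
At (3, -1) this is 24.000.

24.000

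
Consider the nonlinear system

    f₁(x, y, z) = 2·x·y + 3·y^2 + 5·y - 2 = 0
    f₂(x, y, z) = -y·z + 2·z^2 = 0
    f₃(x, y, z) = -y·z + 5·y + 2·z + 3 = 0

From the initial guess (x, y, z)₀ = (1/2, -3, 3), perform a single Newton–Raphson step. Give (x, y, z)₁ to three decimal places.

(-2.333, -1.000, 1.600)

At (1/2, -3, 3): F = (7.000, 27.000, 3.000).
Jacobian J = [[2·y, 2·x + 6·y + 5, 0], [0, -z, -y + 4·z], [0, -z + 5, -y + 2]].
At the point, J = [[-6.000, -12.000, 0.000], [0.000, -3.000, 15.000], [0.000, 2.000, 5.000]] (det J = 270.000).
Solving J·Δ = −F gives Δ = (-2.833, 2.000, -1.400).
Then the next iterate is (x, y, z)₁ = (-2.333, -1.000, 1.600).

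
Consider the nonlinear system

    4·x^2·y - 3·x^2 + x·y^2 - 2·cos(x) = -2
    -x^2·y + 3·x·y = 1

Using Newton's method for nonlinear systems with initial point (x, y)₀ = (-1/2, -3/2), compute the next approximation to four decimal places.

At (-1/2, -3/2): F = (-3.130165, 1.6250).
Jacobian J = [[8·x·y - 6·x + y^2 + 2·sin(x), 4·x^2 + 2·x·y], [-2·x·y + 3·y, -x^2 + 3·x]].
At the point, J = [[10.291149, 2.5000], [-6.0000, -1.7500]] (det J = -3.009511).
Solving J·Δ = −F gives Δ = (0.4703, -0.6838).
Then the next iterate is (x, y)₁ = (-0.0297, -2.1838).

(-0.0297, -2.1838)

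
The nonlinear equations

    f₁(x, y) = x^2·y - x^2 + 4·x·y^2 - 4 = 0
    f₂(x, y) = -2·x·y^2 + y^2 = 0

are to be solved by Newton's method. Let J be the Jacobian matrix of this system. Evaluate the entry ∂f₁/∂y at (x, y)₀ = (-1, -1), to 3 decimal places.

9.000

∂f₁/∂y = x^2 + 8·x·y.
At (-1, -1) this is 9.000.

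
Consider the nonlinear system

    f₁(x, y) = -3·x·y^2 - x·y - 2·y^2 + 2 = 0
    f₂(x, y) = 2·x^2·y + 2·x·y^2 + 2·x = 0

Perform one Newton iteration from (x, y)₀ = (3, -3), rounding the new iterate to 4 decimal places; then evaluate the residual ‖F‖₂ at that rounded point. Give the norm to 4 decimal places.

At (3, -3): F = (-88.0000, 6.0000).
Jacobian J = [[-3·y^2 - y, -6·x·y - x - 4·y], [4·x·y + 2·y^2 + 2, 2·x^2 + 4·x·y]].
At the point, J = [[-24.0000, 63.0000], [-16.0000, -18.0000]] (det J = 1440.0000).
Solving J·Δ = −F gives Δ = (-0.8375, 1.0778).
Then the next iterate is (x, y)₁ = (2.1625, -1.9222).
Re-evaluating at (2.1625, -1.9222): F = (-25.203306, 2.327262), so ‖F‖₂ = 25.3105.

25.3105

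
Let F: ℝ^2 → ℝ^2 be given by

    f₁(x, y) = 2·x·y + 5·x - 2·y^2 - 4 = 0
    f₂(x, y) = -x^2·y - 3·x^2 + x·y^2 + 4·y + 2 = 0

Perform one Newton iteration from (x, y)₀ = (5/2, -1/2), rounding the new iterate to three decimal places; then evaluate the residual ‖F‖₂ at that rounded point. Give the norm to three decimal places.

At (5/2, -1/2): F = (5.500, -15.000).
Jacobian J = [[2·y + 5, 2·x - 4·y], [-2·x·y - 6·x + y^2, -x^2 + 2·x·y + 4]].
At the point, J = [[4.000, 7.000], [-12.250, -4.750]] (det J = 66.750).
Solving J·Δ = −F gives Δ = (-1.182, -0.110).
Then the next iterate is (x, y)₁ = (1.318, -0.610).
Re-evaluating at (1.318, -0.610): F = (0.23784, -4.10130), so ‖F‖₂ = 4.108.

4.108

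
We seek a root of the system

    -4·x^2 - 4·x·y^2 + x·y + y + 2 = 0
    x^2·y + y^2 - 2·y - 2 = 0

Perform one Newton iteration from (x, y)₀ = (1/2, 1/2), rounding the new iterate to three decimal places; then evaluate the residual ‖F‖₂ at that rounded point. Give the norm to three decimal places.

At (1/2, 1/2): F = (1.250, -2.625).
Jacobian J = [[-8·x - 4·y^2 + y, -8·x·y + x + 1], [2·x·y, x^2 + 2·y - 2]].
At the point, J = [[-4.500, -0.500], [0.500, -0.750]] (det J = 3.625).
Solving J·Δ = −F gives Δ = (0.621, -3.086).
Then the next iterate is (x, y)₁ = (1.121, -2.586).
Re-evaluating at (1.121, -2.586): F = (-38.49775, 6.60972), so ‖F‖₂ = 39.061.

39.061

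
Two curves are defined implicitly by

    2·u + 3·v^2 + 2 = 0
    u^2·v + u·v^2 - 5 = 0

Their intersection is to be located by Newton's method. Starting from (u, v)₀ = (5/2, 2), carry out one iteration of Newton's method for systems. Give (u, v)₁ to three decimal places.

At (5/2, 2): F = (19.000, 17.500).
Jacobian J = [[2, 6·v], [2·u·v + v^2, u^2 + 2·u·v]].
At the point, J = [[2.000, 12.000], [14.000, 16.250]] (det J = -135.500).
Solving J·Δ = −F gives Δ = (0.729, -1.705).
Then the next iterate is (u, v)₁ = (3.229, 0.295).

(3.229, 0.295)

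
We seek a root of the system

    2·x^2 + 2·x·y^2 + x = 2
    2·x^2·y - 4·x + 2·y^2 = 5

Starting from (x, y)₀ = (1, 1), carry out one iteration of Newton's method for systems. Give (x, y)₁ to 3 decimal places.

At (1, 1): F = (3.000, -5.000).
Jacobian J = [[4·x + 2·y^2 + 1, 4·x·y], [4·x·y - 4, 2·x^2 + 4·y]].
At the point, J = [[7.000, 4.000], [0.000, 6.000]] (det J = 42.000).
Solving J·Δ = −F gives Δ = (-0.905, 0.833).
Then the next iterate is (x, y)₁ = (0.095, 1.833).

(0.095, 1.833)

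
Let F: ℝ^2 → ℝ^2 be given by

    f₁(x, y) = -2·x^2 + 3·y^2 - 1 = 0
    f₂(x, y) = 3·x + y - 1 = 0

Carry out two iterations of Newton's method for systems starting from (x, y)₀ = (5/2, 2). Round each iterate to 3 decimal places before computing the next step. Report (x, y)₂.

At (5/2, 2): F = (-1.500, 8.500).
Jacobian J = [[-4·x, 6·y], [3, 1]].
At the point, J = [[-10.000, 12.000], [3.000, 1.000]] (det J = -46.000).
Solving J·Δ = −F gives Δ = (-2.250, -1.750).
Then the next iterate is (x, y)₁ = (0.250, 0.250).
Round to (0.250, 0.250) and repeat: F = (-0.93750, 0.000), J = [[-1.000, 1.500], [3.000, 1.000]].
Δ = (-0.170, 0.511), so (x, y)₂ = (0.080, 0.761).

(0.080, 0.761)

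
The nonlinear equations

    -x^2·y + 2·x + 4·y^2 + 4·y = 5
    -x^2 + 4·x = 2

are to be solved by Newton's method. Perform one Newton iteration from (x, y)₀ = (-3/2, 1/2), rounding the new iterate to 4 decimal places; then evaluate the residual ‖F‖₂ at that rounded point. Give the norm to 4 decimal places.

2.2160

At (-3/2, 1/2): F = (-6.1250, -10.2500).
Jacobian J = [[-2·x·y + 2, -x^2 + 8·y + 4], [-2·x + 4, 0]].
At the point, J = [[3.5000, 5.7500], [7.0000, 0.0000]] (det J = -40.2500).
Solving J·Δ = −F gives Δ = (1.4643, 0.1739).
Then the next iterate is (x, y)₁ = (-0.0357, 0.6739).
Re-evaluating at (-0.0357, 0.6739): F = (-0.560094, -2.144074), so ‖F‖₂ = 2.2160.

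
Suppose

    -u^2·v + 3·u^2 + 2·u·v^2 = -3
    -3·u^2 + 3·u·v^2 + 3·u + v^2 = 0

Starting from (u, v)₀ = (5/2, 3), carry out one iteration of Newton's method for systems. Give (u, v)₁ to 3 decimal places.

At (5/2, 3): F = (48.000, 65.250).
Jacobian J = [[-2·u·v + 6·u + 2·v^2, -u^2 + 4·u·v], [-6·u + 3·v^2 + 3, 6·u·v + 2·v]].
At the point, J = [[18.000, 23.750], [15.000, 51.000]] (det J = 561.750).
Solving J·Δ = −F gives Δ = (-1.599, -0.809).
Then the next iterate is (u, v)₁ = (0.901, 2.191).

(0.901, 2.191)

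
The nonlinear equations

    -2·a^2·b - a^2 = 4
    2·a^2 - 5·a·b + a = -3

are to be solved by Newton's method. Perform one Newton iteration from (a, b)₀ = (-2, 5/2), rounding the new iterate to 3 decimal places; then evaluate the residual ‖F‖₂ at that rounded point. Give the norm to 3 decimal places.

At (-2, 5/2): F = (-28.000, 34.000).
Jacobian J = [[-4·a·b - 2·a, -2·a^2], [4·a - 5·b + 1, -5·a]].
At the point, J = [[24.000, -8.000], [-19.500, 10.000]] (det J = 84.000).
Solving J·Δ = −F gives Δ = (0.095, -3.214).
Then the next iterate is (a, b)₁ = (-1.905, -0.714).
Re-evaluating at (-1.905, -0.714): F = (-2.44678, 1.55220), so ‖F‖₂ = 2.898.

2.898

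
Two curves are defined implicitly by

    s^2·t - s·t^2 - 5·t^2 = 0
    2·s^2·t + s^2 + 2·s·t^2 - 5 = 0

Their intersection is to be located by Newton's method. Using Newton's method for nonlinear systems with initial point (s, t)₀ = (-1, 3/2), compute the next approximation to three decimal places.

(-2.743, 1.650)

At (-1, 3/2): F = (-7.500, -5.500).
Jacobian J = [[2·s·t - t^2, s^2 - 2·s·t - 10·t], [4·s·t + 2·s + 2·t^2, 2·s^2 + 4·s·t]].
At the point, J = [[-5.250, -11.000], [-3.500, -4.000]] (det J = -17.500).
Solving J·Δ = −F gives Δ = (-1.743, 0.150).
Then the next iterate is (s, t)₁ = (-2.743, 1.650).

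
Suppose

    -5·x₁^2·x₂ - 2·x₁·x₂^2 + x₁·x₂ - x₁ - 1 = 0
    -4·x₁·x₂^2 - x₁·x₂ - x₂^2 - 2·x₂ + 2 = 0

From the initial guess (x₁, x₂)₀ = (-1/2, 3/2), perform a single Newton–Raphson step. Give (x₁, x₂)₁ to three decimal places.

At (-1/2, 3/2): F = (-0.875, 2.000).
Jacobian J = [[-10·x₁·x₂ - 2·x₂^2 + x₂ - 1, -5·x₁^2 - 4·x₁·x₂ + x₁], [-4·x₂^2 - x₂, -8·x₁·x₂ - x₁ - 2·x₂ - 2]].
At the point, J = [[3.500, 1.250], [-10.500, 1.500]] (det J = 18.375).
Solving J·Δ = −F gives Δ = (0.207, 0.119).
Then the next iterate is (x₁, x₂)₁ = (-0.293, 1.619).

(-0.293, 1.619)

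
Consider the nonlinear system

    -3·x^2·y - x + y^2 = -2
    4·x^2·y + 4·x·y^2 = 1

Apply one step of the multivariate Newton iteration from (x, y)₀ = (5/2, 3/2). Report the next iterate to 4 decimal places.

(1.7313, 0.9724)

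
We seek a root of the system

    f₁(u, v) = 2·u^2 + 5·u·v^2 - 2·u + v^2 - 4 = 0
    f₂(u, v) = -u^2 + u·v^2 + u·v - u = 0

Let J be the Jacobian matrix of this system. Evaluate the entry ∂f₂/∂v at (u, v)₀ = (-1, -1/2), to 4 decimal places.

∂f₂/∂v = 2·u·v + u.
At (-1, -1/2) this is 0.0000.

0.0000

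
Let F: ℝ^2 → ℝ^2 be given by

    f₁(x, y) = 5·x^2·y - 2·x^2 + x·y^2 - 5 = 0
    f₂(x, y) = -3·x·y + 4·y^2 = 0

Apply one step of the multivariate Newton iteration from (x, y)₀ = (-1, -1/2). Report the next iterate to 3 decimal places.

(-0.301, 0.048)

At (-1, -1/2): F = (-9.750, -0.500).
Jacobian J = [[10·x·y - 4·x + y^2, 5·x^2 + 2·x·y], [-3·y, -3·x + 8·y]].
At the point, J = [[9.250, 6.000], [1.500, -1.000]] (det J = -18.250).
Solving J·Δ = −F gives Δ = (0.699, 0.548).
Then the next iterate is (x, y)₁ = (-0.301, 0.048).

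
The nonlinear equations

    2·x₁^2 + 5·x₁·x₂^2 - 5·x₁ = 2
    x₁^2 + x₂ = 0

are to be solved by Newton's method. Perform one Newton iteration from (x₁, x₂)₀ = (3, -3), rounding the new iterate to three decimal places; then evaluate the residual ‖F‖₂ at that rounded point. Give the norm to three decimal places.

38.539

At (3, -3): F = (136.000, 6.000).
Jacobian J = [[4·x₁ + 5·x₂^2 - 5, 10·x₁·x₂], [2·x₁, 1]].
At the point, J = [[52.000, -90.000], [6.000, 1.000]] (det J = 592.000).
Solving J·Δ = −F gives Δ = (-1.142, 0.851).
Then the next iterate is (x₁, x₂)₁ = (1.858, -2.149).
Re-evaluating at (1.858, -2.149): F = (38.51742, 1.30316), so ‖F‖₂ = 38.539.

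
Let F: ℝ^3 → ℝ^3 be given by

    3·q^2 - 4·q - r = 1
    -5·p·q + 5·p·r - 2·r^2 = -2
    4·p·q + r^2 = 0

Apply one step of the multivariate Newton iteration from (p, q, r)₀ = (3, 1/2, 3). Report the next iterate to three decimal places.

(5.365, 2.462, -4.212)

At (3, 1/2, 3): F = (-5.250, 21.500, 15.000).
Jacobian J = [[0, 6·q - 4, -1], [-5·q + 5·r, -5·p, 5·p - 4·r], [4·q, 4·p, 2·r]].
At the point, J = [[0.000, -1.000, -1.000], [12.500, -15.000, 3.000], [2.000, 12.000, 6.000]] (det J = -111.000).
Solving J·Δ = −F gives Δ = (2.365, 1.962, -7.212).
Then the next iterate is (p, q, r)₁ = (5.365, 2.462, -4.212).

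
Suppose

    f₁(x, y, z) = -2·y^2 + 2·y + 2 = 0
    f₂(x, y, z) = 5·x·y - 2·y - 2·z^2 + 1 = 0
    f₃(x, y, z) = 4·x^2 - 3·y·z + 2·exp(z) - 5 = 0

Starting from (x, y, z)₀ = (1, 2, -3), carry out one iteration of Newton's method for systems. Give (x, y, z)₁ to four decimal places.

(0.3652, 1.6667, -1.4710)

At (1, 2, -3): F = (-2.0000, -11.0000, 17.099574).
Jacobian J = [[0, -4·y + 2, 0], [5·y, 5·x - 2, -4·z], [8·x, -3·z, -3·y + 2·exp(z)]].
At the point, J = [[0.0000, -6.0000, 0.0000], [10.0000, 3.0000, 12.0000], [8.0000, 9.0000, -5.900426]] (det J = -930.025552).
Solving J·Δ = −F gives Δ = (-0.6348, -0.3333, 1.5290).
Then the next iterate is (x, y, z)₁ = (0.3652, 1.6667, -1.4710).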